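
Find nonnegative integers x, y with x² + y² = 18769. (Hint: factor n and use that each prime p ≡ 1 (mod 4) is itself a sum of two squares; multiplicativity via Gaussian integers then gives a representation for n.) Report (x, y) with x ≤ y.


Step 1: Factor n = 18769 = 137^2.
Step 2: Check the mod-4 condition on each prime factor: 137 ≡ 1 (mod 4), exponent 2.
All primes ≡ 3 (mod 4) appear to even exponent (or don't appear), so by the two-squares theorem n IS expressible as a sum of two squares.
Step 3: Build a representation. Here n = 137 · 137 is a product of primes ≡ 1 (mod 4). Each prime p ≡ 1 (mod 4) is itself a sum of two squares; find a² by testing p − a² for a perfect square:
  137: 137 − 1² = 136, 137 − 2² = 133, 137 − 3² = 128, 137 − 4² = 121 = 11² ⇒ 137 = 4² + 11².
  Combine using the Brahmagupta–Fibonacci identity (a² + b²)(c² + d²) = (ac − bd)² + (ad + bc)² = (ac + bd)² + (ad − bc)²:
  137 · 137 = 18769: from (4² + 11²)(4² + 11²), take (4·4 − 11·11, 4·11 + 11·4) = (16 − 121, 44 + 44) = (-105, 88); dropping signs (only squares matter) gives (105, 88); check 105² + 88² = 11025 + 7744 = 18769 ✓.
Step 4: Order so x ≤ y and verify: 88² + 105² = 7744 + 11025 = 18769 = n. ✓

n = 18769 = 88² + 105² (one valid representation with x ≤ y).


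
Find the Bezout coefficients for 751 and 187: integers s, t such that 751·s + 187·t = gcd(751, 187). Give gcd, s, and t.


Euclidean algorithm on (751, 187) — divide until remainder is 0:
  751 = 4 · 187 + 3
  187 = 62 · 3 + 1
  3 = 3 · 1 + 0
gcd(751, 187) = 1.
Track Bezout coefficients alongside the remainders: start with r₀ = 751 = a·1 + b·0 (s = 1, t = 0) and r₁ = 187 = a·0 + b·1 (s = 0, t = 1); each new remainder r_{k+1} = r_{k-1} − q_k·r_k inherits s_{k+1} = s_{k-1} − q_k·s_k, t_{k+1} = t_{k-1} − q_k·t_k, so r_k = a·s_k + b·t_k at every step:
  q = 4: r = 3, s = 1 − 4·0 = 1, t = 0 − 4·1 = -4  (check: 751·1 + 187·(-4) = 3)
  q = 62: r = 1, s = 0 − 62·1 = -62, t = 1 − 62·(-4) = 249  (check: 751·(-62) + 187·249 = 1)
The row with r = 1 (the gcd) gives the Bezout coefficients s = -62, t = 249.
Result: 751 · (-62) + 187 · (249) = 1.

gcd(751, 187) = 1; s = -62, t = 249 (check: 751·(-62) + 187·249 = 1).


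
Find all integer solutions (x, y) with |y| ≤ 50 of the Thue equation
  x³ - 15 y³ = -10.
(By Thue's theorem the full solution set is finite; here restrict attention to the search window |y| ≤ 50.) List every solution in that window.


The equation is x³ - 15y³ = -10. For fixed y, x³ = 15·y³ − 10, so a solution requires the RHS to be a perfect cube.
Strategy: iterate y from -50 to 50, compute RHS = 15·y³ − 10, and check whether it is a (positive or negative) perfect cube.
Check small values of y:
  y = 0: RHS = -10 is not a perfect cube.
  y = 1: RHS = 5 is not a perfect cube.
  y = -1: RHS = -25 is not a perfect cube.
  y = 2: RHS = 110 is not a perfect cube.
  y = -2: RHS = -130 is not a perfect cube.
  y = 3: RHS = 395 is not a perfect cube.
  y = -3: RHS = -415 is not a perfect cube.
Continuing the search up to |y| = 50 finds no solutions either.
No (x, y) in the scanned range satisfies the equation.

No integer solutions with |y| ≤ 50.


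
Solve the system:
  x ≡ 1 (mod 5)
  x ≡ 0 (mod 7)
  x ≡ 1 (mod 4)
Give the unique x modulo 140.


Moduli 5, 7, 4 are pairwise coprime; by CRT there is a unique solution modulo M = 5 · 7 · 4 = 140.
Solve pairwise, accumulating the modulus:
  Start with x ≡ 1 (mod 5).
  Combine with x ≡ 0 (mod 7): since gcd(5, 7) = 1, we get a unique residue mod 35.
    Write x = 1 + 5·t and substitute into x ≡ 0 (mod 7): 5·t ≡ 0 − 1 = -1 (mod 7).
    Reduce coefficients mod 7: 5·t ≡ 6 (mod 7).
    The inverse of 5 mod 7 is 3 (since 5·3 = 15 = 2·7 + 1), so t ≡ 3·6 = 18 ≡ 4 (mod 7).
    Then x = 1 + 5·4 = 21, valid modulo lcm(5, 7) = 35: x ≡ 21 (mod 35).
  Combine with x ≡ 1 (mod 4): since gcd(35, 4) = 1, we get a unique residue mod 140.
    Write x = 21 + 35·t and substitute into x ≡ 1 (mod 4): 35·t ≡ 1 − 21 = -20 (mod 4).
    Reduce coefficients mod 4: 3·t ≡ 0 (mod 4).
    The inverse of 3 mod 4 is 3 (since 3·3 = 9 = 2·4 + 1), so t ≡ 3·0 = 0 ≡ 0 (mod 4).
    Then x = 21 + 35·0 = 21, valid modulo lcm(35, 4) = 140: x ≡ 21 (mod 140).
Verify: 21 mod 5 = 1 ✓, 21 mod 7 = 0 ✓, 21 mod 4 = 1 ✓.

x ≡ 21 (mod 140).


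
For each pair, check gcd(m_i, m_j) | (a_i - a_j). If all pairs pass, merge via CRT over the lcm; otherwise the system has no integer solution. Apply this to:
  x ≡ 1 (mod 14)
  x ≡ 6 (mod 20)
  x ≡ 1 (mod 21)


Moduli 14, 20, 21 are not pairwise coprime, so CRT works modulo lcm(m_i) when all pairwise compatibility conditions hold.
Pairwise compatibility: gcd(m_i, m_j) must divide a_i - a_j for every pair.
Merge one congruence at a time:
  Start: x ≡ 1 (mod 14).
  Combine with x ≡ 6 (mod 20): gcd(14, 20) = 2, and 6 - 1 = 5 is NOT divisible by 2.
    ⇒ system is inconsistent (no integer solution).

No solution (the system is inconsistent).


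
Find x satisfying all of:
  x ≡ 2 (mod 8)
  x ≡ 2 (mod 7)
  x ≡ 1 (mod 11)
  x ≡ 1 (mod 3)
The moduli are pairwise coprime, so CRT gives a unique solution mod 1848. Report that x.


Product of moduli M = 8 · 7 · 11 · 3 = 1848.
Merge one congruence at a time:
  Start: x ≡ 2 (mod 8).
  Combine with x ≡ 2 (mod 7); new modulus lcm = 56.
    Write x = 2 + 8·t and substitute into x ≡ 2 (mod 7): 8·t ≡ 2 − 2 = 0 (mod 7).
    Reduce coefficients mod 7: 1·t ≡ 0 (mod 7).
    So t ≡ 0 (mod 7).
    Then x = 2 + 8·0 = 2, valid modulo lcm(8, 7) = 56: x ≡ 2 (mod 56).
  Combine with x ≡ 1 (mod 11); new modulus lcm = 616.
    Write x = 2 + 56·t and substitute into x ≡ 1 (mod 11): 56·t ≡ 1 − 2 = -1 (mod 11).
    Reduce coefficients mod 11: 1·t ≡ 10 (mod 11).
    So t ≡ 10 (mod 11).
    Then x = 2 + 56·10 = 562, valid modulo lcm(56, 11) = 616: x ≡ 562 (mod 616).
  Combine with x ≡ 1 (mod 3); new modulus lcm = 1848.
    Write x = 562 + 616·t and substitute into x ≡ 1 (mod 3): 616·t ≡ 1 − 562 = -561 (mod 3).
    Reduce coefficients mod 3: 1·t ≡ 0 (mod 3).
    So t ≡ 0 (mod 3).
    Then x = 562 + 616·0 = 562, valid modulo lcm(616, 3) = 1848: x ≡ 562 (mod 1848).
Verify against each original: 562 mod 8 = 2, 562 mod 7 = 2, 562 mod 11 = 1, 562 mod 3 = 1.

x ≡ 562 (mod 1848).


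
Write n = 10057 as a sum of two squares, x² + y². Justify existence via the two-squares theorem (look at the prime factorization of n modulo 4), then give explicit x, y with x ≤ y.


Step 1: Factor n = 10057 = 89 · 113.
Step 2: Check the mod-4 condition on each prime factor: 89 ≡ 1 (mod 4), exponent 1; 113 ≡ 1 (mod 4), exponent 1.
All primes ≡ 3 (mod 4) appear to even exponent (or don't appear), so by the two-squares theorem n IS expressible as a sum of two squares.
Step 3: Build a representation. Here n = 89 · 113 is a product of primes ≡ 1 (mod 4). Each prime p ≡ 1 (mod 4) is itself a sum of two squares; find a² by testing p − a² for a perfect square:
  89: 89 − 1² = 88, 89 − 2² = 85, 89 − 3² = 80, 89 − 4² = 73, 89 − 5² = 64 = 8² ⇒ 89 = 5² + 8².
  113: 113 − 1² = 112, 113 − 2² = 109, 113 − 3² = 104, 113 − 4² = 97, 113 − 5² = 88, 113 − 6² = 77, 113 − 7² = 64 = 8² ⇒ 113 = 7² + 8².
  Combine using the Brahmagupta–Fibonacci identity (a² + b²)(c² + d²) = (ac − bd)² + (ad + bc)² = (ac + bd)² + (ad − bc)²:
  89 · 113 = 10057: from (5² + 8²)(7² + 8²), take (5·7 − 8·8, 5·8 + 8·7) = (35 − 64, 40 + 56) = (-29, 96); dropping signs (only squares matter) gives (29, 96); check 29² + 96² = 841 + 9216 = 10057 ✓.
Step 4: Order so x ≤ y and verify: 29² + 96² = 841 + 9216 = 10057 = n. ✓

n = 10057 = 29² + 96² (one valid representation with x ≤ y).


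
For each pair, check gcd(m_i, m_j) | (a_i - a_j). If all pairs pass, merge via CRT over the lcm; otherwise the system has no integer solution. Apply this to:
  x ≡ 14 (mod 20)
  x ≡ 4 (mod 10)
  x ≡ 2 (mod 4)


Moduli 20, 10, 4 are not pairwise coprime, so CRT works modulo lcm(m_i) when all pairwise compatibility conditions hold.
Pairwise compatibility: gcd(m_i, m_j) must divide a_i - a_j for every pair.
Merge one congruence at a time:
  Start: x ≡ 14 (mod 20).
  Combine with x ≡ 4 (mod 10): gcd(20, 10) = 10; 4 - 14 = -10, which IS divisible by 10, so compatible.
    Write x = 14 + 20·t and substitute into x ≡ 4 (mod 10): 20·t ≡ 4 − 14 = -10 (mod 10).
    Divide the congruence (and modulus) by g = 10: 2·t ≡ -1 (mod 1).
    Modulo 1 every t works; take t = 0.
    Then x = 14 + 20·0 = 14, valid modulo lcm(20, 10) = 20: x ≡ 14 (mod 20).
  Combine with x ≡ 2 (mod 4): gcd(20, 4) = 4; 2 - 14 = -12, which IS divisible by 4, so compatible.
    Write x = 14 + 20·t and substitute into x ≡ 2 (mod 4): 20·t ≡ 2 − 14 = -12 (mod 4).
    Divide the congruence (and modulus) by g = 4: 5·t ≡ -3 (mod 1).
    Modulo 1 every t works; take t = 0.
    Then x = 14 + 20·0 = 14, valid modulo lcm(20, 4) = 20: x ≡ 14 (mod 20).
Verify: 14 mod 20 = 14, 14 mod 10 = 4, 14 mod 4 = 2.

x ≡ 14 (mod 20).


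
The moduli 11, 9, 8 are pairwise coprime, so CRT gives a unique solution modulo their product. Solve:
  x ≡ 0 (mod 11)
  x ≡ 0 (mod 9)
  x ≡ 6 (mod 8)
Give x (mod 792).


Moduli 11, 9, 8 are pairwise coprime; by CRT there is a unique solution modulo M = 11 · 9 · 8 = 792.
Solve pairwise, accumulating the modulus:
  Start with x ≡ 0 (mod 11).
  Combine with x ≡ 0 (mod 9): since gcd(11, 9) = 1, we get a unique residue mod 99.
    Write x = 0 + 11·t and substitute into x ≡ 0 (mod 9): 11·t ≡ 0 − 0 = 0 (mod 9).
    Reduce coefficients mod 9: 2·t ≡ 0 (mod 9).
    The inverse of 2 mod 9 is 5 (since 2·5 = 10 = 1·9 + 1), so t ≡ 5·0 = 0 ≡ 0 (mod 9).
    Then x = 0 + 11·0 = 0, valid modulo lcm(11, 9) = 99: x ≡ 0 (mod 99).
  Combine with x ≡ 6 (mod 8): since gcd(99, 8) = 1, we get a unique residue mod 792.
    Write x = 0 + 99·t and substitute into x ≡ 6 (mod 8): 99·t ≡ 6 − 0 = 6 (mod 8).
    Reduce coefficients mod 8: 3·t ≡ 6 (mod 8).
    The inverse of 3 mod 8 is 3 (since 3·3 = 9 = 1·8 + 1), so t ≡ 3·6 = 18 ≡ 2 (mod 8).
    Then x = 0 + 99·2 = 198, valid modulo lcm(99, 8) = 792: x ≡ 198 (mod 792).
Verify: 198 mod 11 = 0 ✓, 198 mod 9 = 0 ✓, 198 mod 8 = 6 ✓.

x ≡ 198 (mod 792).


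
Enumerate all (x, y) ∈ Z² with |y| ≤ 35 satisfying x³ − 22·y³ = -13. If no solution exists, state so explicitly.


The equation is x³ - 22y³ = -13. For fixed y, x³ = 22·y³ − 13, so a solution requires the RHS to be a perfect cube.
Strategy: iterate y from -35 to 35, compute RHS = 22·y³ − 13, and check whether it is a (positive or negative) perfect cube.
Check small values of y:
  y = 0: RHS = -13 is not a perfect cube.
  y = 1: RHS = 9 is not a perfect cube.
  y = -1: RHS = -35 is not a perfect cube.
  y = 2: RHS = 163 is not a perfect cube.
  y = -2: RHS = -189 is not a perfect cube.
  y = 3: RHS = 581 is not a perfect cube.
  y = -3: RHS = -607 is not a perfect cube.
Continuing the search up to |y| = 35 finds no solutions either.
No (x, y) in the scanned range satisfies the equation.

No integer solutions with |y| ≤ 35.


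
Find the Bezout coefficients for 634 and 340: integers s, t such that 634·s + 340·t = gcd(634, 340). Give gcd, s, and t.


Euclidean algorithm on (634, 340) — divide until remainder is 0:
  634 = 1 · 340 + 294
  340 = 1 · 294 + 46
  294 = 6 · 46 + 18
  46 = 2 · 18 + 10
  18 = 1 · 10 + 8
  10 = 1 · 8 + 2
  8 = 4 · 2 + 0
gcd(634, 340) = 2.
Track Bezout coefficients alongside the remainders: start with r₀ = 634 = a·1 + b·0 (s = 1, t = 0) and r₁ = 340 = a·0 + b·1 (s = 0, t = 1); each new remainder r_{k+1} = r_{k-1} − q_k·r_k inherits s_{k+1} = s_{k-1} − q_k·s_k, t_{k+1} = t_{k-1} − q_k·t_k, so r_k = a·s_k + b·t_k at every step:
  q = 1: r = 294, s = 1 − 1·0 = 1, t = 0 − 1·1 = -1  (check: 634·1 + 340·(-1) = 294)
  q = 1: r = 46, s = 0 − 1·1 = -1, t = 1 − 1·(-1) = 2  (check: 634·(-1) + 340·2 = 46)
  q = 6: r = 18, s = 1 − 6·(-1) = 7, t = -1 − 6·2 = -13  (check: 634·7 + 340·(-13) = 18)
  q = 2: r = 10, s = -1 − 2·7 = -15, t = 2 − 2·(-13) = 28  (check: 634·(-15) + 340·28 = 10)
  q = 1: r = 8, s = 7 − 1·(-15) = 22, t = -13 − 1·28 = -41  (check: 634·22 + 340·(-41) = 8)
  q = 1: r = 2, s = -15 − 1·22 = -37, t = 28 − 1·(-41) = 69  (check: 634·(-37) + 340·69 = 2)
The row with r = 2 (the gcd) gives the Bezout coefficients s = -37, t = 69.
Result: 634 · (-37) + 340 · (69) = 2.

gcd(634, 340) = 2; s = -37, t = 69 (check: 634·(-37) + 340·69 = 2).


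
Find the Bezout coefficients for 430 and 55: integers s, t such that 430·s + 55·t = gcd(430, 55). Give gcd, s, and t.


Euclidean algorithm on (430, 55) — divide until remainder is 0:
  430 = 7 · 55 + 45
  55 = 1 · 45 + 10
  45 = 4 · 10 + 5
  10 = 2 · 5 + 0
gcd(430, 55) = 5.
Track Bezout coefficients alongside the remainders: start with r₀ = 430 = a·1 + b·0 (s = 1, t = 0) and r₁ = 55 = a·0 + b·1 (s = 0, t = 1); each new remainder r_{k+1} = r_{k-1} − q_k·r_k inherits s_{k+1} = s_{k-1} − q_k·s_k, t_{k+1} = t_{k-1} − q_k·t_k, so r_k = a·s_k + b·t_k at every step:
  q = 7: r = 45, s = 1 − 7·0 = 1, t = 0 − 7·1 = -7  (check: 430·1 + 55·(-7) = 45)
  q = 1: r = 10, s = 0 − 1·1 = -1, t = 1 − 1·(-7) = 8  (check: 430·(-1) + 55·8 = 10)
  q = 4: r = 5, s = 1 − 4·(-1) = 5, t = -7 − 4·8 = -39  (check: 430·5 + 55·(-39) = 5)
The row with r = 5 (the gcd) gives the Bezout coefficients s = 5, t = -39.
Result: 430 · (5) + 55 · (-39) = 5.

gcd(430, 55) = 5; s = 5, t = -39 (check: 430·5 + 55·(-39) = 5).


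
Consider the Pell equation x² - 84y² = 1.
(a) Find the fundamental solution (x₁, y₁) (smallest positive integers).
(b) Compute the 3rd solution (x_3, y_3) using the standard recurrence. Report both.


Step 1: Find the fundamental solution (x₁, y₁) of x² - 84y² = 1.
  Expand √84 as a continued fraction. a₀ = ⌊√84⌋ = 9; iterate m_{k+1} = d_k·a_k − m_k, d_{k+1} = (84 − m_{k+1}²)/d_k, a_{k+1} = ⌊(a₀ + m_{k+1})/d_{k+1}⌋ (starting m₀ = 0, d₀ = 1), with convergents p_k = a_k·p_{k-1} + p_{k-2}, q_k = a_k·q_{k-1} + q_{k-2} (p₋₁ = 1, q₋₁ = 0):
  k = 0: a₀ = 9; p₀/q₀ = 9/1; p₀² − 84·q₀² = 81 − 84 = -3.
  k = 1: m = 9, d = 3, a = ⌊(9 + 9)/3⌋ = 6; p/q = (6·9 + 1)/(6·1 + 0) = 55/6; p² − 84·q² = 3025 − 3024 = 1.
  The first convergent with p² − 84·q² = 1 gives the fundamental solution (x₁, y₁) = (55, 6).
Step 2: Apply the recurrence (x_{n+1}, y_{n+1}) = (x₁x_n + 84y₁y_n, x₁y_n + y₁x_n) repeatedly.
  From (x_1, y_1) = (55, 6): x_2 = 55·55 + 84·6·6 = 6049; y_2 = 55·6 + 6·55 = 660.
  From (x_2, y_2) = (6049, 660): x_3 = 55·6049 + 84·6·660 = 665335; y_3 = 55·660 + 6·6049 = 72594.
Step 3: Verify x_3² - 84·y_3² = 442670662225 - 442670662224 = 1 (should be 1). ✓

(x_1, y_1) = (55, 6); (x_3, y_3) = (665335, 72594).


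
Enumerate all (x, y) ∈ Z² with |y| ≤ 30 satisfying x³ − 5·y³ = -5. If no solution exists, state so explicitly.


The equation is x³ - 5y³ = -5. For fixed y, x³ = 5·y³ − 5, so a solution requires the RHS to be a perfect cube.
Strategy: iterate y from -30 to 30, compute RHS = 5·y³ − 5, and check whether it is a (positive or negative) perfect cube.
Check small values of y:
  y = 0: RHS = -5 is not a perfect cube.
  y = 1: RHS = 0 = (0)³ ⇒ x = 0 works.
  y = -1: RHS = -10 is not a perfect cube.
  y = 2: RHS = 35 is not a perfect cube.
  y = -2: RHS = -45 is not a perfect cube.
  y = 3: RHS = 130 is not a perfect cube.
  y = -3: RHS = -140 is not a perfect cube.
Continuing the search up to |y| = 30 finds no further solutions beyond those listed.
Collected solutions: (0, 1).

Solutions (with |y| ≤ 30): (0, 1).


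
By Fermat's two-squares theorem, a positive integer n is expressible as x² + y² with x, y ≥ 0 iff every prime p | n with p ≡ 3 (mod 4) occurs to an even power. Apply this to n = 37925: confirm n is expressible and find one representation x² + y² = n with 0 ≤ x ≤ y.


Step 1: Factor n = 37925 = 5^2 · 37 · 41.
Step 2: Check the mod-4 condition on each prime factor: 5 ≡ 1 (mod 4), exponent 2; 37 ≡ 1 (mod 4), exponent 1; 41 ≡ 1 (mod 4), exponent 1.
All primes ≡ 3 (mod 4) appear to even exponent (or don't appear), so by the two-squares theorem n IS expressible as a sum of two squares.
Step 3: Build a representation. Group n = k² · m with k = 5 and m = 37 · 41 = 1517 (a product of primes ≡ 1 (mod 4)); a representation of m scales to one of n via (k·x)² + (k·y)² = k²(x² + y²). Each prime p ≡ 1 (mod 4) is itself a sum of two squares; find a² by testing p − a² for a perfect square:
  37: 37 − 1² = 36 = 6² ⇒ 37 = 1² + 6².
  41: 41 − 1² = 40, 41 − 2² = 37, 41 − 3² = 32, 41 − 4² = 25 = 5² ⇒ 41 = 4² + 5².
  Combine using the Brahmagupta–Fibonacci identity (a² + b²)(c² + d²) = (ac − bd)² + (ad + bc)² = (ac + bd)² + (ad − bc)²:
  37 · 41 = 1517: from (1² + 6²)(4² + 5²), take (1·4 − 6·5, 1·5 + 6·4) = (4 − 30, 5 + 24) = (-26, 29); dropping signs (only squares matter) gives (26, 29); check 26² + 29² = 676 + 841 = 1517 ✓.
  Scale by k = 5: (5·26, 5·29) = (130, 145).
Step 4: Order so x ≤ y and verify: 130² + 145² = 16900 + 21025 = 37925 = n. ✓

n = 37925 = 130² + 145² (one valid representation with x ≤ y).


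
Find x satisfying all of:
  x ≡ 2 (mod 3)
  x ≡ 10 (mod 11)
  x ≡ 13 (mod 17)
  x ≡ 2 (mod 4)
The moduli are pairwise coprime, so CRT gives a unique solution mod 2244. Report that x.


Product of moduli M = 3 · 11 · 17 · 4 = 2244.
Merge one congruence at a time:
  Start: x ≡ 2 (mod 3).
  Combine with x ≡ 10 (mod 11); new modulus lcm = 33.
    Write x = 2 + 3·t and substitute into x ≡ 10 (mod 11): 3·t ≡ 10 − 2 = 8 (mod 11).
    The inverse of 3 mod 11 is 4 (since 3·4 = 12 = 1·11 + 1), so t ≡ 4·8 = 32 ≡ 10 (mod 11).
    Then x = 2 + 3·10 = 32, valid modulo lcm(3, 11) = 33: x ≡ 32 (mod 33).
  Combine with x ≡ 13 (mod 17); new modulus lcm = 561.
    Write x = 32 + 33·t and substitute into x ≡ 13 (mod 17): 33·t ≡ 13 − 32 = -19 (mod 17).
    Reduce coefficients mod 17: 16·t ≡ 15 (mod 17).
    The inverse of 16 mod 17 is 16 (since 16·16 = 256 = 15·17 + 1), so t ≡ 16·15 = 240 ≡ 2 (mod 17).
    Then x = 32 + 33·2 = 98, valid modulo lcm(33, 17) = 561: x ≡ 98 (mod 561).
  Combine with x ≡ 2 (mod 4); new modulus lcm = 2244.
    Write x = 98 + 561·t and substitute into x ≡ 2 (mod 4): 561·t ≡ 2 − 98 = -96 (mod 4).
    Reduce coefficients mod 4: 1·t ≡ 0 (mod 4).
    So t ≡ 0 (mod 4).
    Then x = 98 + 561·0 = 98, valid modulo lcm(561, 4) = 2244: x ≡ 98 (mod 2244).
Verify against each original: 98 mod 3 = 2, 98 mod 11 = 10, 98 mod 17 = 13, 98 mod 4 = 2.

x ≡ 98 (mod 2244).


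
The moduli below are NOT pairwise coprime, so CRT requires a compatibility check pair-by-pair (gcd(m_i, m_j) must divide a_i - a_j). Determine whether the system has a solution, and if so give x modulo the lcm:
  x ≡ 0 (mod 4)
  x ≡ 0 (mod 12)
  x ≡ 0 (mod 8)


Moduli 4, 12, 8 are not pairwise coprime, so CRT works modulo lcm(m_i) when all pairwise compatibility conditions hold.
Pairwise compatibility: gcd(m_i, m_j) must divide a_i - a_j for every pair.
Merge one congruence at a time:
  Start: x ≡ 0 (mod 4).
  Combine with x ≡ 0 (mod 12): gcd(4, 12) = 4; 0 - 0 = 0, which IS divisible by 4, so compatible.
    Write x = 0 + 4·t and substitute into x ≡ 0 (mod 12): 4·t ≡ 0 − 0 = 0 (mod 12).
    Divide the congruence (and modulus) by g = 4: 1·t ≡ 0 (mod 3).
    So t ≡ 0 (mod 3).
    Then x = 0 + 4·0 = 0, valid modulo lcm(4, 12) = 12: x ≡ 0 (mod 12).
  Combine with x ≡ 0 (mod 8): gcd(12, 8) = 4; 0 - 0 = 0, which IS divisible by 4, so compatible.
    Write x = 0 + 12·t and substitute into x ≡ 0 (mod 8): 12·t ≡ 0 − 0 = 0 (mod 8).
    Divide the congruence (and modulus) by g = 4: 3·t ≡ 0 (mod 2).
    Reduce coefficients mod 2: 1·t ≡ 0 (mod 2).
    So t ≡ 0 (mod 2).
    Then x = 0 + 12·0 = 0, valid modulo lcm(12, 8) = 24: x ≡ 0 (mod 24).
Verify: 0 mod 4 = 0, 0 mod 12 = 0, 0 mod 8 = 0.

x ≡ 0 (mod 24).


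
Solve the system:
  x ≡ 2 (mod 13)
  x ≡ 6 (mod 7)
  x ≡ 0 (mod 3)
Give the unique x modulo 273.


Moduli 13, 7, 3 are pairwise coprime; by CRT there is a unique solution modulo M = 13 · 7 · 3 = 273.
Solve pairwise, accumulating the modulus:
  Start with x ≡ 2 (mod 13).
  Combine with x ≡ 6 (mod 7): since gcd(13, 7) = 1, we get a unique residue mod 91.
    Write x = 2 + 13·t and substitute into x ≡ 6 (mod 7): 13·t ≡ 6 − 2 = 4 (mod 7).
    Reduce coefficients mod 7: 6·t ≡ 4 (mod 7).
    The inverse of 6 mod 7 is 6 (since 6·6 = 36 = 5·7 + 1), so t ≡ 6·4 = 24 ≡ 3 (mod 7).
    Then x = 2 + 13·3 = 41, valid modulo lcm(13, 7) = 91: x ≡ 41 (mod 91).
  Combine with x ≡ 0 (mod 3): since gcd(91, 3) = 1, we get a unique residue mod 273.
    Write x = 41 + 91·t and substitute into x ≡ 0 (mod 3): 91·t ≡ 0 − 41 = -41 (mod 3).
    Reduce coefficients mod 3: 1·t ≡ 1 (mod 3).
    So t ≡ 1 (mod 3).
    Then x = 41 + 91·1 = 132, valid modulo lcm(91, 3) = 273: x ≡ 132 (mod 273).
Verify: 132 mod 13 = 2 ✓, 132 mod 7 = 6 ✓, 132 mod 3 = 0 ✓.

x ≡ 132 (mod 273).


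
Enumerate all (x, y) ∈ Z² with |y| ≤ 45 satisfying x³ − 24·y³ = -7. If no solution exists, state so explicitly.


The equation is x³ - 24y³ = -7. For fixed y, x³ = 24·y³ − 7, so a solution requires the RHS to be a perfect cube.
Strategy: iterate y from -45 to 45, compute RHS = 24·y³ − 7, and check whether it is a (positive or negative) perfect cube.
Check small values of y:
  y = 0: RHS = -7 is not a perfect cube.
  y = 1: RHS = 17 is not a perfect cube.
  y = -1: RHS = -31 is not a perfect cube.
  y = 2: RHS = 185 is not a perfect cube.
  y = -2: RHS = -199 is not a perfect cube.
  y = 3: RHS = 641 is not a perfect cube.
  y = -3: RHS = -655 is not a perfect cube.
Continuing the search up to |y| = 45 finds no solutions either.
No (x, y) in the scanned range satisfies the equation.

No integer solutions with |y| ≤ 45.


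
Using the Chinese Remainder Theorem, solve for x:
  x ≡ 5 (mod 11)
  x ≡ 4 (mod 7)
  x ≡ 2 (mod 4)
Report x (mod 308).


Moduli 11, 7, 4 are pairwise coprime; by CRT there is a unique solution modulo M = 11 · 7 · 4 = 308.
Solve pairwise, accumulating the modulus:
  Start with x ≡ 5 (mod 11).
  Combine with x ≡ 4 (mod 7): since gcd(11, 7) = 1, we get a unique residue mod 77.
    Write x = 5 + 11·t and substitute into x ≡ 4 (mod 7): 11·t ≡ 4 − 5 = -1 (mod 7).
    Reduce coefficients mod 7: 4·t ≡ 6 (mod 7).
    The inverse of 4 mod 7 is 2 (since 4·2 = 8 = 1·7 + 1), so t ≡ 2·6 = 12 ≡ 5 (mod 7).
    Then x = 5 + 11·5 = 60, valid modulo lcm(11, 7) = 77: x ≡ 60 (mod 77).
  Combine with x ≡ 2 (mod 4): since gcd(77, 4) = 1, we get a unique residue mod 308.
    Write x = 60 + 77·t and substitute into x ≡ 2 (mod 4): 77·t ≡ 2 − 60 = -58 (mod 4).
    Reduce coefficients mod 4: 1·t ≡ 2 (mod 4).
    So t ≡ 2 (mod 4).
    Then x = 60 + 77·2 = 214, valid modulo lcm(77, 4) = 308: x ≡ 214 (mod 308).
Verify: 214 mod 11 = 5 ✓, 214 mod 7 = 4 ✓, 214 mod 4 = 2 ✓.

x ≡ 214 (mod 308).


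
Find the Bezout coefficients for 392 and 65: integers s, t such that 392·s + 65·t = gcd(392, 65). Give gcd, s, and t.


Euclidean algorithm on (392, 65) — divide until remainder is 0:
  392 = 6 · 65 + 2
  65 = 32 · 2 + 1
  2 = 2 · 1 + 0
gcd(392, 65) = 1.
Track Bezout coefficients alongside the remainders: start with r₀ = 392 = a·1 + b·0 (s = 1, t = 0) and r₁ = 65 = a·0 + b·1 (s = 0, t = 1); each new remainder r_{k+1} = r_{k-1} − q_k·r_k inherits s_{k+1} = s_{k-1} − q_k·s_k, t_{k+1} = t_{k-1} − q_k·t_k, so r_k = a·s_k + b·t_k at every step:
  q = 6: r = 2, s = 1 − 6·0 = 1, t = 0 − 6·1 = -6  (check: 392·1 + 65·(-6) = 2)
  q = 32: r = 1, s = 0 − 32·1 = -32, t = 1 − 32·(-6) = 193  (check: 392·(-32) + 65·193 = 1)
The row with r = 1 (the gcd) gives the Bezout coefficients s = -32, t = 193.
Result: 392 · (-32) + 65 · (193) = 1.

gcd(392, 65) = 1; s = -32, t = 193 (check: 392·(-32) + 65·193 = 1).


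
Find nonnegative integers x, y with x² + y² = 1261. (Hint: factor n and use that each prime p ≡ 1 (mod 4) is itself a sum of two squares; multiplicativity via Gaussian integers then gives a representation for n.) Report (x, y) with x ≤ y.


Step 1: Factor n = 1261 = 13 · 97.
Step 2: Check the mod-4 condition on each prime factor: 13 ≡ 1 (mod 4), exponent 1; 97 ≡ 1 (mod 4), exponent 1.
All primes ≡ 3 (mod 4) appear to even exponent (or don't appear), so by the two-squares theorem n IS expressible as a sum of two squares.
Step 3: Build a representation. Here n = 13 · 97 is a product of primes ≡ 1 (mod 4). Each prime p ≡ 1 (mod 4) is itself a sum of two squares; find a² by testing p − a² for a perfect square:
  13: 13 − 1² = 12, 13 − 2² = 9 = 3² ⇒ 13 = 2² + 3².
  97: 97 − 1² = 96, 97 − 2² = 93, 97 − 3² = 88, 97 − 4² = 81 = 9² ⇒ 97 = 4² + 9².
  Combine using the Brahmagupta–Fibonacci identity (a² + b²)(c² + d²) = (ac − bd)² + (ad + bc)² = (ac + bd)² + (ad − bc)²:
  13 · 97 = 1261: from (2² + 3²)(4² + 9²), take (2·4 − 3·9, 2·9 + 3·4) = (8 − 27, 18 + 12) = (-19, 30); dropping signs (only squares matter) gives (19, 30); check 19² + 30² = 361 + 900 = 1261 ✓.
Step 4: Order so x ≤ y and verify: 19² + 30² = 361 + 900 = 1261 = n. ✓

n = 1261 = 19² + 30² (one valid representation with x ≤ y).


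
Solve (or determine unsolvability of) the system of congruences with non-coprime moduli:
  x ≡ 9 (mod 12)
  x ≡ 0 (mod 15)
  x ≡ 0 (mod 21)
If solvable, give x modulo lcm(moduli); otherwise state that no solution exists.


Moduli 12, 15, 21 are not pairwise coprime, so CRT works modulo lcm(m_i) when all pairwise compatibility conditions hold.
Pairwise compatibility: gcd(m_i, m_j) must divide a_i - a_j for every pair.
Merge one congruence at a time:
  Start: x ≡ 9 (mod 12).
  Combine with x ≡ 0 (mod 15): gcd(12, 15) = 3; 0 - 9 = -9, which IS divisible by 3, so compatible.
    Write x = 9 + 12·t and substitute into x ≡ 0 (mod 15): 12·t ≡ 0 − 9 = -9 (mod 15).
    Divide the congruence (and modulus) by g = 3: 4·t ≡ -3 (mod 5).
    Reduce coefficients mod 5: 4·t ≡ 2 (mod 5).
    The inverse of 4 mod 5 is 4 (since 4·4 = 16 = 3·5 + 1), so t ≡ 4·2 = 8 ≡ 3 (mod 5).
    Then x = 9 + 12·3 = 45, valid modulo lcm(12, 15) = 60: x ≡ 45 (mod 60).
  Combine with x ≡ 0 (mod 21): gcd(60, 21) = 3; 0 - 45 = -45, which IS divisible by 3, so compatible.
    Write x = 45 + 60·t and substitute into x ≡ 0 (mod 21): 60·t ≡ 0 − 45 = -45 (mod 21).
    Divide the congruence (and modulus) by g = 3: 20·t ≡ -15 (mod 7).
    Reduce coefficients mod 7: 6·t ≡ 6 (mod 7).
    The inverse of 6 mod 7 is 6 (since 6·6 = 36 = 5·7 + 1), so t ≡ 6·6 = 36 ≡ 1 (mod 7).
    Then x = 45 + 60·1 = 105, valid modulo lcm(60, 21) = 420: x ≡ 105 (mod 420).
Verify: 105 mod 12 = 9, 105 mod 15 = 0, 105 mod 21 = 0.

x ≡ 105 (mod 420).


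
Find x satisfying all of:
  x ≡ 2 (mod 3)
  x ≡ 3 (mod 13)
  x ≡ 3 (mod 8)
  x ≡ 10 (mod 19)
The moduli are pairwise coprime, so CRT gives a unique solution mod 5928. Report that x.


Product of moduli M = 3 · 13 · 8 · 19 = 5928.
Merge one congruence at a time:
  Start: x ≡ 2 (mod 3).
  Combine with x ≡ 3 (mod 13); new modulus lcm = 39.
    Write x = 2 + 3·t and substitute into x ≡ 3 (mod 13): 3·t ≡ 3 − 2 = 1 (mod 13).
    The inverse of 3 mod 13 is 9 (since 3·9 = 27 = 2·13 + 1), so t ≡ 9·1 = 9 ≡ 9 (mod 13).
    Then x = 2 + 3·9 = 29, valid modulo lcm(3, 13) = 39: x ≡ 29 (mod 39).
  Combine with x ≡ 3 (mod 8); new modulus lcm = 312.
    Write x = 29 + 39·t and substitute into x ≡ 3 (mod 8): 39·t ≡ 3 − 29 = -26 (mod 8).
    Reduce coefficients mod 8: 7·t ≡ 6 (mod 8).
    The inverse of 7 mod 8 is 7 (since 7·7 = 49 = 6·8 + 1), so t ≡ 7·6 = 42 ≡ 2 (mod 8).
    Then x = 29 + 39·2 = 107, valid modulo lcm(39, 8) = 312: x ≡ 107 (mod 312).
  Combine with x ≡ 10 (mod 19); new modulus lcm = 5928.
    Write x = 107 + 312·t and substitute into x ≡ 10 (mod 19): 312·t ≡ 10 − 107 = -97 (mod 19).
    Reduce coefficients mod 19: 8·t ≡ 17 (mod 19).
    The inverse of 8 mod 19 is 12 (since 8·12 = 96 = 5·19 + 1), so t ≡ 12·17 = 204 ≡ 14 (mod 19).
    Then x = 107 + 312·14 = 4475, valid modulo lcm(312, 19) = 5928: x ≡ 4475 (mod 5928).
Verify against each original: 4475 mod 3 = 2, 4475 mod 13 = 3, 4475 mod 8 = 3, 4475 mod 19 = 10.

x ≡ 4475 (mod 5928).


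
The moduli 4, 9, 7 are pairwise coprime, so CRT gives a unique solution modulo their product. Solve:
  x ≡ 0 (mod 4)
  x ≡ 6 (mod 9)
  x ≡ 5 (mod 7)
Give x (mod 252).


Moduli 4, 9, 7 are pairwise coprime; by CRT there is a unique solution modulo M = 4 · 9 · 7 = 252.
Solve pairwise, accumulating the modulus:
  Start with x ≡ 0 (mod 4).
  Combine with x ≡ 6 (mod 9): since gcd(4, 9) = 1, we get a unique residue mod 36.
    Write x = 0 + 4·t and substitute into x ≡ 6 (mod 9): 4·t ≡ 6 − 0 = 6 (mod 9).
    The inverse of 4 mod 9 is 7 (since 4·7 = 28 = 3·9 + 1), so t ≡ 7·6 = 42 ≡ 6 (mod 9).
    Then x = 0 + 4·6 = 24, valid modulo lcm(4, 9) = 36: x ≡ 24 (mod 36).
  Combine with x ≡ 5 (mod 7): since gcd(36, 7) = 1, we get a unique residue mod 252.
    Write x = 24 + 36·t and substitute into x ≡ 5 (mod 7): 36·t ≡ 5 − 24 = -19 (mod 7).
    Reduce coefficients mod 7: 1·t ≡ 2 (mod 7).
    So t ≡ 2 (mod 7).
    Then x = 24 + 36·2 = 96, valid modulo lcm(36, 7) = 252: x ≡ 96 (mod 252).
Verify: 96 mod 4 = 0 ✓, 96 mod 9 = 6 ✓, 96 mod 7 = 5 ✓.

x ≡ 96 (mod 252).


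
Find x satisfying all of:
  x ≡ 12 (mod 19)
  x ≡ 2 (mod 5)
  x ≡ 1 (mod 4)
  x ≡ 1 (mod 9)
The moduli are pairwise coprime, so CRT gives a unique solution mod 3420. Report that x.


Product of moduli M = 19 · 5 · 4 · 9 = 3420.
Merge one congruence at a time:
  Start: x ≡ 12 (mod 19).
  Combine with x ≡ 2 (mod 5); new modulus lcm = 95.
    Write x = 12 + 19·t and substitute into x ≡ 2 (mod 5): 19·t ≡ 2 − 12 = -10 (mod 5).
    Reduce coefficients mod 5: 4·t ≡ 0 (mod 5).
    The inverse of 4 mod 5 is 4 (since 4·4 = 16 = 3·5 + 1), so t ≡ 4·0 = 0 ≡ 0 (mod 5).
    Then x = 12 + 19·0 = 12, valid modulo lcm(19, 5) = 95: x ≡ 12 (mod 95).
  Combine with x ≡ 1 (mod 4); new modulus lcm = 380.
    Write x = 12 + 95·t and substitute into x ≡ 1 (mod 4): 95·t ≡ 1 − 12 = -11 (mod 4).
    Reduce coefficients mod 4: 3·t ≡ 1 (mod 4).
    The inverse of 3 mod 4 is 3 (since 3·3 = 9 = 2·4 + 1), so t ≡ 3·1 = 3 ≡ 3 (mod 4).
    Then x = 12 + 95·3 = 297, valid modulo lcm(95, 4) = 380: x ≡ 297 (mod 380).
  Combine with x ≡ 1 (mod 9); new modulus lcm = 3420.
    Write x = 297 + 380·t and substitute into x ≡ 1 (mod 9): 380·t ≡ 1 − 297 = -296 (mod 9).
    Reduce coefficients mod 9: 2·t ≡ 1 (mod 9).
    The inverse of 2 mod 9 is 5 (since 2·5 = 10 = 1·9 + 1), so t ≡ 5·1 = 5 ≡ 5 (mod 9).
    Then x = 297 + 380·5 = 2197, valid modulo lcm(380, 9) = 3420: x ≡ 2197 (mod 3420).
Verify against each original: 2197 mod 19 = 12, 2197 mod 5 = 2, 2197 mod 4 = 1, 2197 mod 9 = 1.

x ≡ 2197 (mod 3420).


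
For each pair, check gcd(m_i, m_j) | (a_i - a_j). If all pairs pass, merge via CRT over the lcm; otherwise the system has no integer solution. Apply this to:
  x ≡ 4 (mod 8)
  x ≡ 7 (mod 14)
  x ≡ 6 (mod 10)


Moduli 8, 14, 10 are not pairwise coprime, so CRT works modulo lcm(m_i) when all pairwise compatibility conditions hold.
Pairwise compatibility: gcd(m_i, m_j) must divide a_i - a_j for every pair.
Merge one congruence at a time:
  Start: x ≡ 4 (mod 8).
  Combine with x ≡ 7 (mod 14): gcd(8, 14) = 2, and 7 - 4 = 3 is NOT divisible by 2.
    ⇒ system is inconsistent (no integer solution).

No solution (the system is inconsistent).


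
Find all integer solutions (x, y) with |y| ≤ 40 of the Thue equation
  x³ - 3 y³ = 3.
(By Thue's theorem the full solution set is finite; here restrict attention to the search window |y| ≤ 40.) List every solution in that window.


The equation is x³ - 3y³ = 3. For fixed y, x³ = 3·y³ + 3, so a solution requires the RHS to be a perfect cube.
Strategy: iterate y from -40 to 40, compute RHS = 3·y³ + 3, and check whether it is a (positive or negative) perfect cube.
Check small values of y:
  y = 0: RHS = 3 is not a perfect cube.
  y = 1: RHS = 6 is not a perfect cube.
  y = -1: RHS = 0 = (0)³ ⇒ x = 0 works.
  y = 2: RHS = 27 = (3)³ ⇒ x = 3 works.
  y = -2: RHS = -21 is not a perfect cube.
  y = 3: RHS = 84 is not a perfect cube.
  y = -3: RHS = -78 is not a perfect cube.
Continuing the search up to |y| = 40 finds no further solutions beyond those listed.
Collected solutions: (0, -1), (3, 2).

Solutions (with |y| ≤ 40): (0, -1), (3, 2).


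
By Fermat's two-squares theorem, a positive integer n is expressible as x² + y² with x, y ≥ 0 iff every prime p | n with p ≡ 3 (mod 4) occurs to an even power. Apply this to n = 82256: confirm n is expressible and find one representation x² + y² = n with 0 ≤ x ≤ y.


Step 1: Factor n = 82256 = 2^4 · 53 · 97.
Step 2: Check the mod-4 condition on each prime factor: 2 = 2 (special); 53 ≡ 1 (mod 4), exponent 1; 97 ≡ 1 (mod 4), exponent 1.
All primes ≡ 3 (mod 4) appear to even exponent (or don't appear), so by the two-squares theorem n IS expressible as a sum of two squares.
Step 3: Build a representation. Group n = k² · m with k = 4 and m = 53 · 97 = 5141 (a product of primes ≡ 1 (mod 4)); a representation of m scales to one of n via (k·x)² + (k·y)² = k²(x² + y²). Each prime p ≡ 1 (mod 4) is itself a sum of two squares; find a² by testing p − a² for a perfect square:
  53: 53 − 1² = 52, 53 − 2² = 49 = 7² ⇒ 53 = 2² + 7².
  97: 97 − 1² = 96, 97 − 2² = 93, 97 − 3² = 88, 97 − 4² = 81 = 9² ⇒ 97 = 4² + 9².
  Combine using the Brahmagupta–Fibonacci identity (a² + b²)(c² + d²) = (ac − bd)² + (ad + bc)² = (ac + bd)² + (ad − bc)²:
  53 · 97 = 5141: from (2² + 7²)(4² + 9²), take (2·4 − 7·9, 2·9 + 7·4) = (8 − 63, 18 + 28) = (-55, 46); dropping signs (only squares matter) gives (55, 46); check 55² + 46² = 3025 + 2116 = 5141 ✓.
  Scale by k = 4: (4·55, 4·46) = (220, 184).
Step 4: Order so x ≤ y and verify: 184² + 220² = 33856 + 48400 = 82256 = n. ✓

n = 82256 = 184² + 220² (one valid representation with x ≤ y).


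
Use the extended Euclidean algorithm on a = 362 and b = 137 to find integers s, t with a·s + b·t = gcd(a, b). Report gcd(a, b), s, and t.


Euclidean algorithm on (362, 137) — divide until remainder is 0:
  362 = 2 · 137 + 88
  137 = 1 · 88 + 49
  88 = 1 · 49 + 39
  49 = 1 · 39 + 10
  39 = 3 · 10 + 9
  10 = 1 · 9 + 1
  9 = 9 · 1 + 0
gcd(362, 137) = 1.
Track Bezout coefficients alongside the remainders: start with r₀ = 362 = a·1 + b·0 (s = 1, t = 0) and r₁ = 137 = a·0 + b·1 (s = 0, t = 1); each new remainder r_{k+1} = r_{k-1} − q_k·r_k inherits s_{k+1} = s_{k-1} − q_k·s_k, t_{k+1} = t_{k-1} − q_k·t_k, so r_k = a·s_k + b·t_k at every step:
  q = 2: r = 88, s = 1 − 2·0 = 1, t = 0 − 2·1 = -2  (check: 362·1 + 137·(-2) = 88)
  q = 1: r = 49, s = 0 − 1·1 = -1, t = 1 − 1·(-2) = 3  (check: 362·(-1) + 137·3 = 49)
  q = 1: r = 39, s = 1 − 1·(-1) = 2, t = -2 − 1·3 = -5  (check: 362·2 + 137·(-5) = 39)
  q = 1: r = 10, s = -1 − 1·2 = -3, t = 3 − 1·(-5) = 8  (check: 362·(-3) + 137·8 = 10)
  q = 3: r = 9, s = 2 − 3·(-3) = 11, t = -5 − 3·8 = -29  (check: 362·11 + 137·(-29) = 9)
  q = 1: r = 1, s = -3 − 1·11 = -14, t = 8 − 1·(-29) = 37  (check: 362·(-14) + 137·37 = 1)
The row with r = 1 (the gcd) gives the Bezout coefficients s = -14, t = 37.
Result: 362 · (-14) + 137 · (37) = 1.

gcd(362, 137) = 1; s = -14, t = 37 (check: 362·(-14) + 137·37 = 1).


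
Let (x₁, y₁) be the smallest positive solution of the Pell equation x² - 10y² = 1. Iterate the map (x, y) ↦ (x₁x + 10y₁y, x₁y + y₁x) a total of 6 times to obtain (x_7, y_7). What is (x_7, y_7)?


Step 1: Find the fundamental solution (x₁, y₁) of x² - 10y² = 1.
  Expand √10 as a continued fraction. a₀ = ⌊√10⌋ = 3; iterate m_{k+1} = d_k·a_k − m_k, d_{k+1} = (10 − m_{k+1}²)/d_k, a_{k+1} = ⌊(a₀ + m_{k+1})/d_{k+1}⌋ (starting m₀ = 0, d₀ = 1), with convergents p_k = a_k·p_{k-1} + p_{k-2}, q_k = a_k·q_{k-1} + q_{k-2} (p₋₁ = 1, q₋₁ = 0):
  k = 0: a₀ = 3; p₀/q₀ = 3/1; p₀² − 10·q₀² = 9 − 10 = -1.
  k = 1: m = 3, d = 1, a = ⌊(3 + 3)/1⌋ = 6; p/q = (6·3 + 1)/(6·1 + 0) = 19/6; p² − 10·q² = 361 − 360 = 1.
  The first convergent with p² − 10·q² = 1 gives the fundamental solution (x₁, y₁) = (19, 6).
Step 2: Apply the recurrence (x_{n+1}, y_{n+1}) = (x₁x_n + 10y₁y_n, x₁y_n + y₁x_n) repeatedly.
  From (x_1, y_1) = (19, 6): x_2 = 19·19 + 10·6·6 = 721; y_2 = 19·6 + 6·19 = 228.
  From (x_2, y_2) = (721, 228): x_3 = 19·721 + 10·6·228 = 27379; y_3 = 19·228 + 6·721 = 8658.
  From (x_3, y_3) = (27379, 8658): x_4 = 19·27379 + 10·6·8658 = 1039681; y_4 = 19·8658 + 6·27379 = 328776.
  From (x_4, y_4) = (1039681, 328776): x_5 = 19·1039681 + 10·6·328776 = 39480499; y_5 = 19·328776 + 6·1039681 = 12484830.
  From (x_5, y_5) = (39480499, 12484830): x_6 = 19·39480499 + 10·6·12484830 = 1499219281; y_6 = 19·12484830 + 6·39480499 = 474094764.
  From (x_6, y_6) = (1499219281, 474094764): x_7 = 19·1499219281 + 10·6·474094764 = 56930852179; y_7 = 19·474094764 + 6·1499219281 = 18003116202.
Step 3: Verify x_7² - 10·y_7² = 3241121929827149048041 - 3241121929827149048040 = 1 (should be 1). ✓

(x_1, y_1) = (19, 6); (x_7, y_7) = (56930852179, 18003116202).


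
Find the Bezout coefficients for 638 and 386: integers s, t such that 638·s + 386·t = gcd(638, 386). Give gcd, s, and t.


Euclidean algorithm on (638, 386) — divide until remainder is 0:
  638 = 1 · 386 + 252
  386 = 1 · 252 + 134
  252 = 1 · 134 + 118
  134 = 1 · 118 + 16
  118 = 7 · 16 + 6
  16 = 2 · 6 + 4
  6 = 1 · 4 + 2
  4 = 2 · 2 + 0
gcd(638, 386) = 2.
Track Bezout coefficients alongside the remainders: start with r₀ = 638 = a·1 + b·0 (s = 1, t = 0) and r₁ = 386 = a·0 + b·1 (s = 0, t = 1); each new remainder r_{k+1} = r_{k-1} − q_k·r_k inherits s_{k+1} = s_{k-1} − q_k·s_k, t_{k+1} = t_{k-1} − q_k·t_k, so r_k = a·s_k + b·t_k at every step:
  q = 1: r = 252, s = 1 − 1·0 = 1, t = 0 − 1·1 = -1  (check: 638·1 + 386·(-1) = 252)
  q = 1: r = 134, s = 0 − 1·1 = -1, t = 1 − 1·(-1) = 2  (check: 638·(-1) + 386·2 = 134)
  q = 1: r = 118, s = 1 − 1·(-1) = 2, t = -1 − 1·2 = -3  (check: 638·2 + 386·(-3) = 118)
  q = 1: r = 16, s = -1 − 1·2 = -3, t = 2 − 1·(-3) = 5  (check: 638·(-3) + 386·5 = 16)
  q = 7: r = 6, s = 2 − 7·(-3) = 23, t = -3 − 7·5 = -38  (check: 638·23 + 386·(-38) = 6)
  q = 2: r = 4, s = -3 − 2·23 = -49, t = 5 − 2·(-38) = 81  (check: 638·(-49) + 386·81 = 4)
  q = 1: r = 2, s = 23 − 1·(-49) = 72, t = -38 − 1·81 = -119  (check: 638·72 + 386·(-119) = 2)
The row with r = 2 (the gcd) gives the Bezout coefficients s = 72, t = -119.
Result: 638 · (72) + 386 · (-119) = 2.

gcd(638, 386) = 2; s = 72, t = -119 (check: 638·72 + 386·(-119) = 2).


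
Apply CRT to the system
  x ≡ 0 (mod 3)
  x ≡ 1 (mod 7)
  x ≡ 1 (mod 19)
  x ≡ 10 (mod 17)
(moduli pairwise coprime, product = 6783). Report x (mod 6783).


Product of moduli M = 3 · 7 · 19 · 17 = 6783.
Merge one congruence at a time:
  Start: x ≡ 0 (mod 3).
  Combine with x ≡ 1 (mod 7); new modulus lcm = 21.
    Write x = 0 + 3·t and substitute into x ≡ 1 (mod 7): 3·t ≡ 1 − 0 = 1 (mod 7).
    The inverse of 3 mod 7 is 5 (since 3·5 = 15 = 2·7 + 1), so t ≡ 5·1 = 5 ≡ 5 (mod 7).
    Then x = 0 + 3·5 = 15, valid modulo lcm(3, 7) = 21: x ≡ 15 (mod 21).
  Combine with x ≡ 1 (mod 19); new modulus lcm = 399.
    Write x = 15 + 21·t and substitute into x ≡ 1 (mod 19): 21·t ≡ 1 − 15 = -14 (mod 19).
    Reduce coefficients mod 19: 2·t ≡ 5 (mod 19).
    The inverse of 2 mod 19 is 10 (since 2·10 = 20 = 1·19 + 1), so t ≡ 10·5 = 50 ≡ 12 (mod 19).
    Then x = 15 + 21·12 = 267, valid modulo lcm(21, 19) = 399: x ≡ 267 (mod 399).
  Combine with x ≡ 10 (mod 17); new modulus lcm = 6783.
    Write x = 267 + 399·t and substitute into x ≡ 10 (mod 17): 399·t ≡ 10 − 267 = -257 (mod 17).
    Reduce coefficients mod 17: 8·t ≡ 15 (mod 17).
    The inverse of 8 mod 17 is 15 (since 8·15 = 120 = 7·17 + 1), so t ≡ 15·15 = 225 ≡ 4 (mod 17).
    Then x = 267 + 399·4 = 1863, valid modulo lcm(399, 17) = 6783: x ≡ 1863 (mod 6783).
Verify against each original: 1863 mod 3 = 0, 1863 mod 7 = 1, 1863 mod 19 = 1, 1863 mod 17 = 10.

x ≡ 1863 (mod 6783).
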